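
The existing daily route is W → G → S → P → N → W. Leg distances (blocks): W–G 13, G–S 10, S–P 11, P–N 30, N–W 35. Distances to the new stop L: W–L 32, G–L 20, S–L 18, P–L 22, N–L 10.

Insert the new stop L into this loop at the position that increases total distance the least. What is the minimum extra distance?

+2 blocks — insert L between P and N.

Insertion cost between consecutive stops i–j is d(i,L) + d(L,j) − d(i,j):
  between W and G: 32 + 20 − 13 = 39
  between G and S: 20 + 18 − 10 = 28
  between S and P: 18 + 22 − 11 = 29
  between P and N: 22 + 10 − 30 = 2
  between N and W: 10 + 32 − 35 = 7
Cheapest insertion is between P and N, adding 2.
New total = 99 + 2 = 101.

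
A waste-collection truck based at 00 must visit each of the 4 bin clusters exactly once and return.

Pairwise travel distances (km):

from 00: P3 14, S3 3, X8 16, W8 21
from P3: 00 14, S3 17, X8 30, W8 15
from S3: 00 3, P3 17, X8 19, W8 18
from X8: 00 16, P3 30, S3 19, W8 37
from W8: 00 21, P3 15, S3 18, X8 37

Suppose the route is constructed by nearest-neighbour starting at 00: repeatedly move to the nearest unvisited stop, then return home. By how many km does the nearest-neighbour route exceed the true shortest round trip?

From 00: S3=3, P3=14, X8=16, W8=21 → choose S3 (3).
From S3: P3=17, W8=18, X8=19 → choose P3 (17).
From P3: W8=15, X8=30 → choose W8 (15).
From W8: X8=37 → choose X8 (37).
NN route 00 → S3 → P3 → W8 → X8 → 00 costs 88.
Optimal: 00 → P3 → W8 → S3 → X8 → 00 costs 82 (by enumerating all 12 distinct tours).
Excess = 88 − 82 = 6.

6 km longer than the optimal tour.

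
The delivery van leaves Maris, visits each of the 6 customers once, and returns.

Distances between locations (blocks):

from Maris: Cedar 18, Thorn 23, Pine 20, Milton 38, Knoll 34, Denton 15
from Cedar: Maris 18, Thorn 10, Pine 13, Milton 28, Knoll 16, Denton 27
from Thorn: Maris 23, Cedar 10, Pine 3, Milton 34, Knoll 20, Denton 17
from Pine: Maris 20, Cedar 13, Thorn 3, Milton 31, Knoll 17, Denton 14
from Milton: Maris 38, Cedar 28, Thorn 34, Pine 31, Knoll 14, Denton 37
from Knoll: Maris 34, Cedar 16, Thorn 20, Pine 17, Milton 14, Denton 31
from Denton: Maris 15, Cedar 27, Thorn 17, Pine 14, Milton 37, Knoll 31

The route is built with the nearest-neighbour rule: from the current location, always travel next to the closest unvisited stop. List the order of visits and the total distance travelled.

Maris → [Denton:15 / Cedar:18 / Pine:20 / Thorn:23 / Knoll:34 / Milton:38] → Denton (15)
Denton → [Pine:14 / Thorn:17 / Cedar:27 / Knoll:31 / Milton:37] → Pine (14)
Pine → [Thorn:3 / Cedar:13 / Knoll:17 / Milton:31] → Thorn (3)
Thorn → [Cedar:10 / Knoll:20 / Milton:34] → Cedar (10)
Cedar → [Knoll:16 / Milton:28] → Knoll (16)
Knoll → [Milton:14] → Milton (14)
Return Milton→Maris: 38.
Total = 15 + 14 + 3 + 10 + 16 + 14 + 38 = 110.

Total distance 110 blocks via the nearest-neighbour route Maris → Denton → Pine → Thorn → Cedar → Knoll → Milton → Maris.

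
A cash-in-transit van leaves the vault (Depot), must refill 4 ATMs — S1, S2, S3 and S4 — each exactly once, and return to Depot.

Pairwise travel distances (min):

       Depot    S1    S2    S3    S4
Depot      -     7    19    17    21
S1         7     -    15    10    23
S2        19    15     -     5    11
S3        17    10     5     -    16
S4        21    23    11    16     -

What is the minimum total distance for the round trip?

Shortest round trip = 54 min.

Depot→S1→S2→S3→S4→Depot: 7+15+5+16+21 = 64
Depot→S1→S2→S4→S3→Depot: 7+15+11+16+17 = 66
Depot→S1→S3→S2→S4→Depot: 7+10+5+11+21 = 54
Depot→S1→S3→S4→S2→Depot: 7+10+16+11+19 = 63
Depot→S1→S4→S2→S3→Depot: 7+23+11+5+17 = 63
Depot→S1→S4→S3→S2→Depot: 7+23+16+5+19 = 70
Depot→S2→S1→S3→S4→Depot: 19+15+10+16+21 = 81
Depot→S2→S1→S4→S3→Depot: 19+15+23+16+17 = 90
Depot→S2→S3→S1→S4→Depot: 19+5+10+23+21 = 78
Depot→S2→S4→S1→S3→Depot: 19+11+23+10+17 = 80
Depot→S3→S1→S2→S4→Depot: 17+10+15+11+21 = 74
Depot→S3→S2→S1→S4→Depot: 17+5+15+23+21 = 81
The minimum is 54.
One optimal route: Depot → S1 → S3 → S2 → S4 → Depot (or its reverse).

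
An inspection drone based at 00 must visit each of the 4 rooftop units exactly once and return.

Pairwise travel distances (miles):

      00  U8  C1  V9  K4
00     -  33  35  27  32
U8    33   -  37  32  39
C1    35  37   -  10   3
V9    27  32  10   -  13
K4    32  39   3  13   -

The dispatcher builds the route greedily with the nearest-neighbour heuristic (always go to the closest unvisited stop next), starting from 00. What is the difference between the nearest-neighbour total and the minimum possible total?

00: V9=27, K4=32, U8=33, C1=35 ⇒ V9
V9: C1=10, K4=13, U8=32 ⇒ C1
C1: K4=3, U8=37 ⇒ K4
K4: U8=39 ⇒ U8
NN route 00 → V9 → C1 → K4 → U8 → 00 costs 112.
Optimal: 00 → U8 → V9 → C1 → K4 → 00 costs 110 (by enumerating all 12 distinct tours).
Excess = 112 − 110 = 2.

Excess over optimum: 2 miles.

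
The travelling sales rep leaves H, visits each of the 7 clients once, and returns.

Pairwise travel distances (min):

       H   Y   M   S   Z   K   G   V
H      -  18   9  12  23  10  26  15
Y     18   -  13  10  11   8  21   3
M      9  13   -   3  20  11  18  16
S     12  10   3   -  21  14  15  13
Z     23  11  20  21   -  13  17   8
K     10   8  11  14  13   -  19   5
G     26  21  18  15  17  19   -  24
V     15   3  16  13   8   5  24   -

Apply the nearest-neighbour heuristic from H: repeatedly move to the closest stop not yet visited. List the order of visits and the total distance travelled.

At H the remaining stops are M 9, K 10, S 12, V 15, Y 18, Z 23, G 26; go to M.
At M the remaining stops are S 3, K 11, Y 13, V 16, G 18, Z 20; go to S.
At S the remaining stops are Y 10, V 13, K 14, G 15, Z 21; go to Y.
At Y the remaining stops are V 3, K 8, Z 11, G 21; go to V.
At V the remaining stops are K 5, Z 8, G 24; go to K.
At K the remaining stops are Z 13, G 19; go to Z.
At Z the remaining stops are G 17; go to G.
Return G→H: 26.
Total = 9 + 3 + 10 + 3 + 5 + 13 + 17 + 26 = 86.

Total distance 86 min via the nearest-neighbour route H → M → S → Y → V → K → Z → G → H.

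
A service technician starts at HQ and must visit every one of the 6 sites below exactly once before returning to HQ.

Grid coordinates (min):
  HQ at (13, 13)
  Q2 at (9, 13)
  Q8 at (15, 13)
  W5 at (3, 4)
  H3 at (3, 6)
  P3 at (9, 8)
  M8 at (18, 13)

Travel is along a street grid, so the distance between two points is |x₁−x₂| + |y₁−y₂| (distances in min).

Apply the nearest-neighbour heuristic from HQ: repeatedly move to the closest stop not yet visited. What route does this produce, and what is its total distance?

Total distance 48 min via the nearest-neighbour route HQ → Q8 → M8 → Q2 → P3 → H3 → W5 → HQ.

From HQ: distances to unvisited — Q8=2, Q2=4, M8=5, P3=9, H3=17, W5=19. Nearest is Q8 (2).
From Q8: distances to unvisited — M8=3, Q2=6, P3=11, H3=19, W5=21. Nearest is M8 (3).
From M8: distances to unvisited — Q2=9, P3=14, H3=22, W5=24. Nearest is Q2 (9).
From Q2: distances to unvisited — P3=5, H3=13, W5=15. Nearest is P3 (5).
From P3: distances to unvisited — H3=8, W5=10. Nearest is H3 (8).
From H3: distances to unvisited — W5=2. Nearest is W5 (2).
Return W5→HQ: 19.
Total = 2 + 3 + 9 + 5 + 8 + 2 + 19 = 48.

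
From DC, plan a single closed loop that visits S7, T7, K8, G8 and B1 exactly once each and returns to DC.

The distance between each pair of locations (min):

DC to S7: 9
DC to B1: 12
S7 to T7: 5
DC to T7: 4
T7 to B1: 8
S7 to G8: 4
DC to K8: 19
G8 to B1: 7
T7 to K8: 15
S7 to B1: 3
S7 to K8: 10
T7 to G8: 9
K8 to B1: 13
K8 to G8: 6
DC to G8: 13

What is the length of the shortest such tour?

44 min — the shortest possible round trip.

There are 60 distinct closed tours to check (reversals are equivalent).
DC → S7 → T7 → K8 → G8 → B1 → DC: 9+5+15+6+7+12 = 54
DC → S7 → T7 → K8 → B1 → G8 → DC: 9+5+15+13+7+13 = 62
DC → S7 → T7 → G8 → K8 → B1 → DC: 9+5+9+6+13+12 = 54
DC → S7 → T7 → G8 → B1 → K8 → DC: 9+5+9+7+13+19 = 62
DC → S7 → T7 → B1 → K8 → G8 → DC: 9+5+8+13+6+13 = 54
DC → S7 → T7 → B1 → G8 → K8 → DC: 9+5+8+7+6+19 = 54
DC → S7 → K8 → T7 → G8 → B1 → DC: 9+10+15+9+7+12 = 62
DC → S7 → K8 → T7 → B1 → G8 → DC: 9+10+15+8+7+13 = 62
DC → S7 → K8 → G8 → T7 → B1 → DC: 9+10+6+9+8+12 = 54
DC → S7 → K8 → G8 → B1 → T7 → DC: 9+10+6+7+8+4 = 44
DC → S7 → K8 → B1 → T7 → G8 → DC: 9+10+13+8+9+13 = 62
DC → S7 → K8 → B1 → G8 → T7 → DC: 9+10+13+7+9+4 = 52
DC → S7 → G8 → T7 → K8 → B1 → DC: 9+4+9+15+13+12 = 62
DC → S7 → G8 → T7 → B1 → K8 → DC: 9+4+9+8+13+19 = 62
… (46 more)
The minimum is 44.
One optimal route: DC → S7 → K8 → G8 → B1 → T7 → DC (or its reverse).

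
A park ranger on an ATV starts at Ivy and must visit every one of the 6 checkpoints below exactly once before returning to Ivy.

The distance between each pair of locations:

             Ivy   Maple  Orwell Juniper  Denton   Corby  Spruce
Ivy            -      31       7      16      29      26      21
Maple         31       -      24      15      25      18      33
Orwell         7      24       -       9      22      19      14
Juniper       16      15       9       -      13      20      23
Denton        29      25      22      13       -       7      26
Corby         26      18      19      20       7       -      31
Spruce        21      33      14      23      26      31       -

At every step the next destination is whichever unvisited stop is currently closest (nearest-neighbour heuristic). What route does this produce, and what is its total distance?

Nearest-neighbour total = 108; route Ivy → Orwell → Juniper → Denton → Corby → Maple → Spruce → Ivy.

Ivy → [Orwell:7 / Juniper:16 / Spruce:21 / Corby:26 / Denton:29 / Maple:31] → Orwell (7)
Orwell → [Juniper:9 / Spruce:14 / Corby:19 / Denton:22 / Maple:24] → Juniper (9)
Juniper → [Denton:13 / Maple:15 / Corby:20 / Spruce:23] → Denton (13)
Denton → [Corby:7 / Maple:25 / Spruce:26] → Corby (7)
Corby → [Maple:18 / Spruce:31] → Maple (18)
Maple → [Spruce:33] → Spruce (33)
Return Spruce→Ivy: 21.
Total = 7 + 9 + 13 + 7 + 18 + 33 + 21 = 108.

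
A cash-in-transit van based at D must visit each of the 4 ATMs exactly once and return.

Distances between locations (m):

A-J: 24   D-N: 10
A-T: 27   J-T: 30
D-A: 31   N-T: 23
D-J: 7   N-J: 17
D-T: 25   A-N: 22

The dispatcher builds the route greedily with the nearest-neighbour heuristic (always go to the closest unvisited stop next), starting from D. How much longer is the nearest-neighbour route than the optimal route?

D: J=7, N=10, T=25, A=31 ⇒ J
J: N=17, A=24, T=30 ⇒ N
N: A=22, T=23 ⇒ A
A: T=27 ⇒ T
NN route D → J → N → A → T → D costs 98.
Optimal: D → N → T → A → J → D costs 91 (by enumerating all 12 distinct tours).
Excess = 98 − 91 = 7.

The nearest-neighbour route is 7 m longer than optimal.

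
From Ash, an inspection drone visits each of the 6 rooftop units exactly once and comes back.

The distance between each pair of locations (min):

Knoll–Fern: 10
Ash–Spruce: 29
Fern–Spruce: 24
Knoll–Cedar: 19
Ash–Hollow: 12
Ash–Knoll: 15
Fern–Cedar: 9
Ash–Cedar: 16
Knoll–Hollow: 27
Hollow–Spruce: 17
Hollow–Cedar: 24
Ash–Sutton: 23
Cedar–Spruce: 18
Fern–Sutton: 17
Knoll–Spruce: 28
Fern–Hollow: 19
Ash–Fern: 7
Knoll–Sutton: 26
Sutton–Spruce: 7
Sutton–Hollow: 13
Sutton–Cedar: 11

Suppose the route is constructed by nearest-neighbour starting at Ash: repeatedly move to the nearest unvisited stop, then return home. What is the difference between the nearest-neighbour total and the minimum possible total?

Ash: Fern=7, Hollow=12, Knoll=15, Cedar=16, Sutton=23, Spruce=29 ⇒ Fern
Fern: Cedar=9, Knoll=10, Sutton=17, Hollow=19, Spruce=24 ⇒ Cedar
Cedar: Sutton=11, Spruce=18, Knoll=19, Hollow=24 ⇒ Sutton
Sutton: Spruce=7, Hollow=13, Knoll=26 ⇒ Spruce
Spruce: Hollow=17, Knoll=28 ⇒ Hollow
Hollow: Knoll=27 ⇒ Knoll
NN route Ash → Fern → Cedar → Sutton → Spruce → Hollow → Knoll → Ash costs 93.
Optimal: Ash → Knoll → Fern → Cedar → Sutton → Spruce → Hollow → Ash costs 81 (by enumerating all 360 distinct tours).
Excess = 93 − 81 = 12.

Excess over optimum: 12 min.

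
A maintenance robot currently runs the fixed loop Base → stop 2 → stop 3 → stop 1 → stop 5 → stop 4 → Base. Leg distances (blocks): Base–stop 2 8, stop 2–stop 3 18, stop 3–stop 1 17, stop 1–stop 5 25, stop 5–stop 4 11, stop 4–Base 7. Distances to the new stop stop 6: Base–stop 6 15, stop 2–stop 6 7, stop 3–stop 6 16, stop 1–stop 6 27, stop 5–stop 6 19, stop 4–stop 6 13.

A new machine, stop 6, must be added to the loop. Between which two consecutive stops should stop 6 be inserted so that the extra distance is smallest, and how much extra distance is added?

Insertion cost between consecutive stops i–j is d(i,stop 6) + d(stop 6,j) − d(i,j):
  between Base and stop 2: 15 + 7 − 8 = 14
  between stop 2 and stop 3: 7 + 16 − 18 = 5
  between stop 3 and stop 1: 16 + 27 − 17 = 26
  between stop 1 and stop 5: 27 + 19 − 25 = 21
  between stop 5 and stop 4: 19 + 13 − 11 = 21
  between stop 4 and Base: 13 + 15 − 7 = 21
Cheapest insertion is between stop 2 and stop 3, adding 5.
New total = 86 + 5 = 91.

Minimum extra distance: 5 blocks, inserting stop 6 between stop 2 and stop 3.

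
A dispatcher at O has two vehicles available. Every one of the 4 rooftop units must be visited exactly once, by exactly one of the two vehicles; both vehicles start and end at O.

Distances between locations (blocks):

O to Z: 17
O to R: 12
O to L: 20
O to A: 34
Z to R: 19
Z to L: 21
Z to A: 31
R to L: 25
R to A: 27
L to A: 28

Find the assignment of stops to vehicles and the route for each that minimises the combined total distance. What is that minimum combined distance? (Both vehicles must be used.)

Check every non-empty split of the stops between the two vehicles; for each half take its own optimal tour:
  {Z} + {R, L, A}: 34 + 87 = 121
  {R} + {Z, L, A}: 24 + 96 = 120
  {Z, R} + {L, A}: 48 + 82 = 130
  {L} + {Z, R, A}: 40 + 87 = 127
  {Z, L} + {R, A}: 58 + 73 = 131
  {R, L} + {Z, A}: 57 + 82 = 139
  … (7 splits in total)
Best: vehicle 1 O → R → O = 24; vehicle 2 O → Z → A → L → O = 96; combined 120.

120 blocks — the smallest possible combined total.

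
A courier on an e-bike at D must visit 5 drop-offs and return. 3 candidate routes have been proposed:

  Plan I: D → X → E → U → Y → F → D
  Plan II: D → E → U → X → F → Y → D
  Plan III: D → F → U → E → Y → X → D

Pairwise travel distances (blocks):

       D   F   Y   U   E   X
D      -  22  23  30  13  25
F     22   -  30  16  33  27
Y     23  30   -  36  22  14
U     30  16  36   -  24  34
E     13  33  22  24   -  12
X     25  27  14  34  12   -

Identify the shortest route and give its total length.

Shortest is Plan III, total 123 blocks.

Plan I: 25 + 12 + 24 + 36 + 30 + 22 = 149
Plan II: 13 + 24 + 34 + 27 + 30 + 23 = 151
Plan III: 22 + 16 + 24 + 22 + 14 + 25 = 123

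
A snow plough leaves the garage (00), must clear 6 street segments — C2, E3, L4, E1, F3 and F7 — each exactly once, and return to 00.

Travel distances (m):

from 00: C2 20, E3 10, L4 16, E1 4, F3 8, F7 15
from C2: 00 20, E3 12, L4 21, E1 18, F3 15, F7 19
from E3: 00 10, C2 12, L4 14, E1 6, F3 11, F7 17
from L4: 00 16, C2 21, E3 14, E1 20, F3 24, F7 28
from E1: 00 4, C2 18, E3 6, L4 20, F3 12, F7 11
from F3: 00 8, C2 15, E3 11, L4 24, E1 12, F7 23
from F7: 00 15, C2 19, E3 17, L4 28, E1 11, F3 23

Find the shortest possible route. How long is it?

88 m — the shortest possible round trip.

00-C2-E3-L4-E1-F3-F7-00: 20+12+14+20+12+23+15 = 116
00-C2-E3-L4-E1-F7-F3-00: 20+12+14+20+11+23+8 = 108
00-C2-E3-L4-F3-E1-F7-00: 20+12+14+24+12+11+15 = 108
00-C2-E3-L4-F3-F7-E1-00: 20+12+14+24+23+11+4 = 108
00-C2-E3-L4-F7-E1-F3-00: 20+12+14+28+11+12+8 = 105
00-C2-E3-L4-F7-F3-E1-00: 20+12+14+28+23+12+4 = 113
00-C2-E3-E1-L4-F3-F7-00: 20+12+6+20+24+23+15 = 120
00-C2-E3-E1-L4-F7-F3-00: 20+12+6+20+28+23+8 = 117
… (352 more)
00-E1-F7-C2-L4-E3-F3-00: 4+11+19+21+14+11+8 = 88  ← best
The minimum is 88.
One optimal route: 00 → E1 → F7 → C2 → L4 → E3 → F3 → 00 (or its reverse).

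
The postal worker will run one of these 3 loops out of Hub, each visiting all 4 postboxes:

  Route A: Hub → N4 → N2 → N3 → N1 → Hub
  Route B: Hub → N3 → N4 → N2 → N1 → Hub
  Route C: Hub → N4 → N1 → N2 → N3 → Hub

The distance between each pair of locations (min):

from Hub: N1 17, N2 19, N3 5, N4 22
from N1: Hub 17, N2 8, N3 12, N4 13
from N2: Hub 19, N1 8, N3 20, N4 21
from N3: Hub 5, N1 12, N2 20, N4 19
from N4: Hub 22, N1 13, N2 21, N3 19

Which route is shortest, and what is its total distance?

Route A: 22 + 21 + 20 + 12 + 17 = 92
Route B: 5 + 19 + 21 + 8 + 17 = 70
Route C: 22 + 13 + 8 + 20 + 5 = 68

Shortest is Route C, total 68 min.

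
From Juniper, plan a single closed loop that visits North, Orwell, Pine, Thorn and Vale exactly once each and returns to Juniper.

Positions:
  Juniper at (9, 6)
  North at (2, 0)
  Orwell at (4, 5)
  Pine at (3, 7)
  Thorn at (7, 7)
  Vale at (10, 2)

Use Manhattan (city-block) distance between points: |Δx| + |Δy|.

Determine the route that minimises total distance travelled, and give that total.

32 — the shortest possible round trip.

There are 60 distinct closed tours to check (reversals are equivalent).
Juniper-North-Orwell-Pine-Thorn-Vale-Juniper: 13+7+3+4+8+5 = 40
Juniper-North-Orwell-Pine-Vale-Thorn-Juniper: 13+7+3+12+8+3 = 46
Juniper-North-Orwell-Thorn-Pine-Vale-Juniper: 13+7+5+4+12+5 = 46
Juniper-North-Orwell-Thorn-Vale-Pine-Juniper: 13+7+5+8+12+7 = 52
Juniper-North-Orwell-Vale-Pine-Thorn-Juniper: 13+7+9+12+4+3 = 48
Juniper-North-Orwell-Vale-Thorn-Pine-Juniper: 13+7+9+8+4+7 = 48
Juniper-North-Pine-Orwell-Thorn-Vale-Juniper: 13+8+3+5+8+5 = 42
Juniper-North-Pine-Orwell-Vale-Thorn-Juniper: 13+8+3+9+8+3 = 44
Juniper-North-Pine-Thorn-Orwell-Vale-Juniper: 13+8+4+5+9+5 = 44
Juniper-North-Pine-Thorn-Vale-Orwell-Juniper: 13+8+4+8+9+6 = 48
Juniper-North-Pine-Vale-Orwell-Thorn-Juniper: 13+8+12+9+5+3 = 50
Juniper-North-Pine-Vale-Thorn-Orwell-Juniper: 13+8+12+8+5+6 = 52
Juniper-North-Thorn-Orwell-Pine-Vale-Juniper: 13+12+5+3+12+5 = 50
Juniper-North-Thorn-Orwell-Vale-Pine-Juniper: 13+12+5+9+12+7 = 58
… (46 more)
Juniper-Thorn-Pine-Orwell-North-Vale-Juniper: 3+4+3+7+10+5 = 32  ← best
The minimum is 32.
One optimal route: Juniper → Thorn → Pine → Orwell → North → Vale → Juniper (or its reverse).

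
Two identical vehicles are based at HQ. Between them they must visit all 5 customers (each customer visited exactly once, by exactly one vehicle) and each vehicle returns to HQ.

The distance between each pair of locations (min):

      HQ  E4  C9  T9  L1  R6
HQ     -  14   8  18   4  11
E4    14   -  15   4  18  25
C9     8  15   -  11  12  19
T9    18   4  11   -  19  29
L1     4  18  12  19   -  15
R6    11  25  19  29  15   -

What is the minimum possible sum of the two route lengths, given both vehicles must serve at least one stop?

Minimum combined distance: 67 min.

There are 2^4 − 1 = 15 ways to divide the 5 stops into two non-empty groups. For each, the best each vehicle can do is its own shortest tour through its group:
  {E4} + {C9, T9, L1, R6}: 28 + 64 = 92
  {C9} + {E4, T9, L1, R6}: 16 + 63 = 79
  {E4, C9} + {T9, L1, R6}: 37 + 63 = 100
  {T9} + {E4, C9, L1, R6}: 36 + 67 = 103
  {E4, T9} + {C9, L1, R6}: 36 + 46 = 82
  {C9, T9} + {E4, L1, R6}: 37 + 58 = 95
  … (15 splits in total)
  {E4, C9, T9} + {L1, R6}: 37 + 30 = 67  ← best
Best: vehicle 1 HQ → E4 → T9 → C9 → HQ = 37; vehicle 2 HQ → L1 → R6 → HQ = 30; combined 67.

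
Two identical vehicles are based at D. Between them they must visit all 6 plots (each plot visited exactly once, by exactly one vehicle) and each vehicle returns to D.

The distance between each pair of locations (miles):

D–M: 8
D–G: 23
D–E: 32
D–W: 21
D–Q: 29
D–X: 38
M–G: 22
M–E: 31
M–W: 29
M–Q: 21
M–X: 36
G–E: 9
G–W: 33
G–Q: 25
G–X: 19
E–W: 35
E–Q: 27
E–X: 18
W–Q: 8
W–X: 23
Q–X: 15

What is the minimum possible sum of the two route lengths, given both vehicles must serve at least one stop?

Minimum combined distance: 110 miles.

There are 2^5 − 1 = 31 ways to divide the 6 stops into two non-empty groups. For each, the best each vehicle can do is its own shortest tour through its group:
  {M} + {G, E, W, Q, X}: 16 + 94 = 110
  {G} + {M, E, W, Q, X}: 46 + 101 = 147
  {M, G} + {E, W, Q, X}: 53 + 94 = 147
  {E} + {M, G, W, Q, X}: 64 + 93 = 157
  {M, E} + {G, W, Q, X}: 71 + 86 = 157
  {G, E} + {M, W, Q, X}: 64 + 88 = 152
  … (31 splits in total)
Best: vehicle 1 D → M → D = 16; vehicle 2 D → G → E → X → Q → W → D = 94; combined 110.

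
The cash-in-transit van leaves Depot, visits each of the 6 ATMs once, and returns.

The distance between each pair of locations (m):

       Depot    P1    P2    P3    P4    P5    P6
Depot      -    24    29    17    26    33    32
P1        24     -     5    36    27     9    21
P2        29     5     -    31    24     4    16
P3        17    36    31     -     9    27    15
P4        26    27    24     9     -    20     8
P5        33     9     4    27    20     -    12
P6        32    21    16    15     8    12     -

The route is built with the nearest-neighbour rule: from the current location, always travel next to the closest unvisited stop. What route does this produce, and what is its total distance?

79 m along Depot → P3 → P4 → P6 → P5 → P2 → P1 → Depot.

At Depot the remaining stops are P3 17, P1 24, P4 26, P2 29, P6 32, P5 33; go to P3.
At P3 the remaining stops are P4 9, P6 15, P5 27, P2 31, P1 36; go to P4.
At P4 the remaining stops are P6 8, P5 20, P2 24, P1 27; go to P6.
At P6 the remaining stops are P5 12, P2 16, P1 21; go to P5.
At P5 the remaining stops are P2 4, P1 9; go to P2.
At P2 the remaining stops are P1 5; go to P1.
Return P1→Depot: 24.
Total = 17 + 9 + 8 + 12 + 4 + 5 + 24 = 79.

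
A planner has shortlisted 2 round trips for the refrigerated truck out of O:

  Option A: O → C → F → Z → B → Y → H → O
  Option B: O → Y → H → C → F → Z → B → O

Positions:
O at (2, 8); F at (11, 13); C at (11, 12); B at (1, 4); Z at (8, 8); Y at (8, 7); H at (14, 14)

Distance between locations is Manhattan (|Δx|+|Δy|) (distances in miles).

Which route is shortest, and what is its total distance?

Shortest is Option B, total 50 miles.

Option A: 13 + 1 + 8 + 11 + 10 + 13 + 18 = 74
Option B: 7 + 13 + 5 + 1 + 8 + 11 + 5 = 50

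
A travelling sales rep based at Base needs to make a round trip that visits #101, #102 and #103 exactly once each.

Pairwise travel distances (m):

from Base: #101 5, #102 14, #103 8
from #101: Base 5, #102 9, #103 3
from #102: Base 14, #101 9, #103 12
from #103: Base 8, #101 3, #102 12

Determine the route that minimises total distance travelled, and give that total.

With 3 stops there are 3!/2 = 3 distinct round trips (a route and its reverse cost the same).
Base - #101 - #102 - #103 - Base: 5+9+12+8 = 34
Base - #101 - #103 - #102 - Base: 5+3+12+14 = 34
Base - #102 - #101 - #103 - Base: 14+9+3+8 = 34
The minimum is 34.
One optimal route: Base → #101 → #102 → #103 → Base (or its reverse).

Minimum total distance: 34 m.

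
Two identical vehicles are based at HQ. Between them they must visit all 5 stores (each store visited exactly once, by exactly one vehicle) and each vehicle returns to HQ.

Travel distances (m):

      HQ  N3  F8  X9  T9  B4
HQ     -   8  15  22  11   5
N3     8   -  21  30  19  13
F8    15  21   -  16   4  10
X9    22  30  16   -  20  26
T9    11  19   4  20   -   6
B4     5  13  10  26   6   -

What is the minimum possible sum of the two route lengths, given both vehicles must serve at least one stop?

Minimum combined distance: 69 m.

Check every non-empty split of the stops between the two vehicles; for each half take its own optimal tour:
  {N3} + {F8, X9, T9, B4}: 16 + 53 = 69
  {F8} + {N3, X9, T9, B4}: 30 + 69 = 99
  {N3, F8} + {X9, T9, B4}: 44 + 53 = 97
  {X9} + {N3, F8, T9, B4}: 44 + 44 = 88
  {N3, X9} + {F8, T9, B4}: 60 + 30 = 90
  {F8, X9} + {N3, T9, B4}: 53 + 38 = 91
  … (15 splits in total)
Best: vehicle 1 HQ → N3 → HQ = 16; vehicle 2 HQ → X9 → F8 → T9 → B4 → HQ = 53; combined 69.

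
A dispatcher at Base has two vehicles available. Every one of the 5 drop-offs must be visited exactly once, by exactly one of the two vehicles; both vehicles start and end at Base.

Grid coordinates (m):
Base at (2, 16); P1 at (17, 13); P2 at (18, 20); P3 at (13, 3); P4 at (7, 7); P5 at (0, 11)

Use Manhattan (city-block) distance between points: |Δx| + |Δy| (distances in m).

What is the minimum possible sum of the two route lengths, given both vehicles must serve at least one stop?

80 m — the smallest possible combined total.

Check every non-empty split of the stops between the two vehicles; for each half take its own optimal tour:
  {P1} + {P2, P3, P4, P5}: 36 + 70 = 106
  {P2} + {P1, P3, P4, P5}: 40 + 60 = 100
  {P1, P2} + {P3, P4, P5}: 46 + 52 = 98
  {P3} + {P1, P2, P4, P5}: 48 + 62 = 110
  {P1, P3} + {P2, P4, P5}: 56 + 62 = 118
  {P2, P3} + {P1, P4, P5}: 66 + 52 = 118
  … (15 splits in total)
  {P1, P2, P3, P4} + {P5}: 66 + 14 = 80  ← best
Best: vehicle 1 Base → P2 → P1 → P3 → P4 → Base = 66; vehicle 2 Base → P5 → Base = 14; combined 80.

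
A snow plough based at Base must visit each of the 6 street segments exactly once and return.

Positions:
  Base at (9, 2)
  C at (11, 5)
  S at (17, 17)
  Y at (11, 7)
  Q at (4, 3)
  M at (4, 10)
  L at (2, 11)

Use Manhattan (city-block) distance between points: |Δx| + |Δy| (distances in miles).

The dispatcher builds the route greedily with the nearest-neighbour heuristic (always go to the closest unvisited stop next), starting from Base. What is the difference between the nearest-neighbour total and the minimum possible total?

From Base: C=5, Q=6, Y=7, M=13, L=16, S=23 → choose C (5).
From C: Y=2, Q=9, M=12, L=15, S=18 → choose Y (2).
From Y: M=10, Q=11, L=13, S=16 → choose M (10).
From M: L=3, Q=7, S=20 → choose L (3).
From L: Q=10, S=21 → choose Q (10).
From Q: S=27 → choose S (27).
NN route Base → C → Y → M → L → Q → S → Base costs 80.
Optimal: Base → C → Y → S → L → M → Q → Base costs 60 (by enumerating all 360 distinct tours).
Excess = 80 − 60 = 20.

20 miles longer than the optimal tour.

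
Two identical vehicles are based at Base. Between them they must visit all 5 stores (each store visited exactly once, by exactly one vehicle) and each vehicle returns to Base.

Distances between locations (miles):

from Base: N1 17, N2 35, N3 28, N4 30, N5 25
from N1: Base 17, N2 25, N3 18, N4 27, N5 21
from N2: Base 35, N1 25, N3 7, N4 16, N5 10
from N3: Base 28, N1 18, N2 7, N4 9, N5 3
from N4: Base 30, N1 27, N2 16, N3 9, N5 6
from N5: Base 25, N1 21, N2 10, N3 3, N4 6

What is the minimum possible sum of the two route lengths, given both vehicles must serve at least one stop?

115 miles — the smallest possible combined total.

There are 2^4 − 1 = 15 ways to divide the 5 stops into two non-empty groups. For each, the best each vehicle can do is its own shortest tour through its group:
  {N1} + {N2, N3, N4, N5}: 34 + 81 = 115
  {N2} + {N1, N3, N4, N5}: 70 + 74 = 144
  {N1, N2} + {N3, N4, N5}: 77 + 67 = 144
  {N3} + {N1, N2, N4, N5}: 56 + 88 = 144
  {N1, N3} + {N2, N4, N5}: 63 + 81 = 144
  {N2, N3} + {N1, N4, N5}: 70 + 74 = 144
  … (15 splits in total)
Best: vehicle 1 Base → N1 → Base = 34; vehicle 2 Base → N2 → N3 → N5 → N4 → Base = 81; combined 115.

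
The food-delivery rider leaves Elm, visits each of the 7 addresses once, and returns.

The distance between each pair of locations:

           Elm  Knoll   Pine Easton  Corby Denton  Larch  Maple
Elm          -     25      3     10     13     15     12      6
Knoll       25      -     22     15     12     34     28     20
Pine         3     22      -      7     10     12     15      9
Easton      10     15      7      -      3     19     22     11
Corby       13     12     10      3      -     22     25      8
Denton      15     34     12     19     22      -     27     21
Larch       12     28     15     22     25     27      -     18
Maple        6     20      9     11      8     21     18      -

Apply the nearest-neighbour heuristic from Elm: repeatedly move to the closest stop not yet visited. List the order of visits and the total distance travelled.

At Elm the remaining stops are Pine 3, Maple 6, Easton 10, Larch 12, Corby 13, Denton 15, Knoll 25; go to Pine.
At Pine the remaining stops are Easton 7, Maple 9, Corby 10, Denton 12, Larch 15, Knoll 22; go to Easton.
At Easton the remaining stops are Corby 3, Maple 11, Knoll 15, Denton 19, Larch 22; go to Corby.
At Corby the remaining stops are Maple 8, Knoll 12, Denton 22, Larch 25; go to Maple.
At Maple the remaining stops are Larch 18, Knoll 20, Denton 21; go to Larch.
At Larch the remaining stops are Denton 27, Knoll 28; go to Denton.
At Denton the remaining stops are Knoll 34; go to Knoll.
Return Knoll→Elm: 25.
Total = 3 + 7 + 3 + 8 + 18 + 27 + 34 + 25 = 125.

Total distance 125 via the nearest-neighbour route Elm → Pine → Easton → Corby → Maple → Larch → Denton → Knoll → Elm.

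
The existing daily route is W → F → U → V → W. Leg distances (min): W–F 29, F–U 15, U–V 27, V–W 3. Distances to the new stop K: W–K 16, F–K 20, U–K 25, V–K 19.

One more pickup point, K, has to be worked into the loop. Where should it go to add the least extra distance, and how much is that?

Adding 7 min by placing K on the W–F leg.

Insertion cost between consecutive stops i–j is d(i,K) + d(K,j) − d(i,j):
  between W and F: 16 + 20 − 29 = 7
  between F and U: 20 + 25 − 15 = 30
  between U and V: 25 + 19 − 27 = 17
  between V and W: 19 + 16 − 3 = 32
Cheapest insertion is between W and F, adding 7.
New total = 74 + 7 = 81.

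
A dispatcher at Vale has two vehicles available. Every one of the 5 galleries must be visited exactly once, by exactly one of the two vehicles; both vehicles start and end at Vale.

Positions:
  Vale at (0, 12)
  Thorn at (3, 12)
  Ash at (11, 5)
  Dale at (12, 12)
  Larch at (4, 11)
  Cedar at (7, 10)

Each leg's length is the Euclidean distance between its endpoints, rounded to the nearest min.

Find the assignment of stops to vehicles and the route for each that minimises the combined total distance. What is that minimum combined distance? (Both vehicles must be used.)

Check every non-empty split of the stops between the two vehicles; for each half take its own optimal tour:
  {Thorn} + {Ash, Dale, Larch, Cedar}: 6 + 32 = 38
  {Ash} + {Thorn, Dale, Larch, Cedar}: 26 + 24 = 50
  {Thorn, Ash} + {Dale, Larch, Cedar}: 27 + 24 = 51
  {Dale} + {Thorn, Ash, Larch, Cedar}: 24 + 26 = 50
  {Thorn, Dale} + {Ash, Larch, Cedar}: 24 + 26 = 50
  {Ash, Dale} + {Thorn, Larch, Cedar}: 32 + 14 = 46
  … (15 splits in total)
Best: vehicle 1 Vale → Thorn → Vale = 6; vehicle 2 Vale → Ash → Dale → Cedar → Larch → Vale = 32; combined 38.

Minimum combined distance: 38 min.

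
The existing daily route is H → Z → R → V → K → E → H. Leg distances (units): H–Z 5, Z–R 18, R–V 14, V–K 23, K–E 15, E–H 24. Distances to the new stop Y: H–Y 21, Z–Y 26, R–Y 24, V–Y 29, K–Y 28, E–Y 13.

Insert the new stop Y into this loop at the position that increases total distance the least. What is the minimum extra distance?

Insertion cost between consecutive stops i–j is d(i,Y) + d(Y,j) − d(i,j):
  between H and Z: 21 + 26 − 5 = 42
  between Z and R: 26 + 24 − 18 = 32
  between R and V: 24 + 29 − 14 = 39
  between V and K: 29 + 28 − 23 = 34
  between K and E: 28 + 13 − 15 = 26
  between E and H: 13 + 21 − 24 = 10
Cheapest insertion is between E and H, adding 10.
New total = 99 + 10 = 109.

Adding 10 by placing Y on the E–H leg.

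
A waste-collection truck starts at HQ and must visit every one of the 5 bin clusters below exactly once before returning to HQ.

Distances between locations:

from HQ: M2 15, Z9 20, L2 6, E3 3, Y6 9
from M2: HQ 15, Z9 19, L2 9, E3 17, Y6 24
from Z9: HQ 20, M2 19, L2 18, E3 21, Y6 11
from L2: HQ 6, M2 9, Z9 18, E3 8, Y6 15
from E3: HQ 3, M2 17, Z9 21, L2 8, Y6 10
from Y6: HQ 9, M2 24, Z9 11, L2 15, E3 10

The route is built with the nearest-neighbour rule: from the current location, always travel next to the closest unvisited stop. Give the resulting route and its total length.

59 along HQ → E3 → L2 → M2 → Z9 → Y6 → HQ.

At HQ the remaining stops are E3 3, L2 6, Y6 9, M2 15, Z9 20; go to E3.
At E3 the remaining stops are L2 8, Y6 10, M2 17, Z9 21; go to L2.
At L2 the remaining stops are M2 9, Y6 15, Z9 18; go to M2.
At M2 the remaining stops are Z9 19, Y6 24; go to Z9.
At Z9 the remaining stops are Y6 11; go to Y6.
Return Y6→HQ: 9.
Total = 3 + 8 + 9 + 19 + 11 + 9 = 59.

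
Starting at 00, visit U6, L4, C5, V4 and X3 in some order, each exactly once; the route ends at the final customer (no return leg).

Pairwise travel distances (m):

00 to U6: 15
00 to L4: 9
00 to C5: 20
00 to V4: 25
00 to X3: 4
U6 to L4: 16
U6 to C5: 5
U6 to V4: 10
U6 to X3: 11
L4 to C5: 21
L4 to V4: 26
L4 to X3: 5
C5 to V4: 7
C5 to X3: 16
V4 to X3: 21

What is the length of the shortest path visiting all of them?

There are 5! = 120 possible orderings.
00 → U6 → L4 → C5 → V4 → X3: 15+16+21+7+21 = 80
00 → U6 → L4 → C5 → X3 → V4: 15+16+21+16+21 = 89
00 → U6 → L4 → V4 → C5 → X3: 15+16+26+7+16 = 80
00 → U6 → L4 → V4 → X3 → C5: 15+16+26+21+16 = 94
00 → U6 → L4 → X3 → C5 → V4: 15+16+5+16+7 = 59
00 → U6 → L4 → X3 → V4 → C5: 15+16+5+21+7 = 64
00 → U6 → C5 → L4 → V4 → X3: 15+5+21+26+21 = 88
00 → U6 → C5 → L4 → X3 → V4: 15+5+21+5+21 = 67
00 → U6 → C5 → V4 → L4 → X3: 15+5+7+26+5 = 58
00 → U6 → C5 → V4 → X3 → L4: 15+5+7+21+5 = 53
00 → U6 → C5 → X3 → L4 → V4: 15+5+16+5+26 = 67
00 → U6 → C5 → X3 → V4 → L4: 15+5+16+21+26 = 83
00 → U6 → V4 → L4 → C5 → X3: 15+10+26+21+16 = 88
00 → U6 → V4 → L4 → X3 → C5: 15+10+26+5+16 = 72
… (106 more)
00 → L4 → X3 → U6 → C5 → V4: 9+5+11+5+7 = 37  ← best
The minimum is 37.
One shortest path: 00 → L4 → X3 → U6 → C5 → V4.

37 m — the minimum one-way total.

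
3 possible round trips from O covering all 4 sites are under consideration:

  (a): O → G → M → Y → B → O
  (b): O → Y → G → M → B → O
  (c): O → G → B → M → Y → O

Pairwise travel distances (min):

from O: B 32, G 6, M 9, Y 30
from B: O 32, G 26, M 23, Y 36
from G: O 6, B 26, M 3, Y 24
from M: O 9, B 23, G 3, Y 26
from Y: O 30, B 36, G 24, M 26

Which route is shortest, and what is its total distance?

103 min — (a) is the shortest.

(a): 6 + 3 + 26 + 36 + 32 = 103
(b): 30 + 24 + 3 + 23 + 32 = 112
(c): 6 + 26 + 23 + 26 + 30 = 111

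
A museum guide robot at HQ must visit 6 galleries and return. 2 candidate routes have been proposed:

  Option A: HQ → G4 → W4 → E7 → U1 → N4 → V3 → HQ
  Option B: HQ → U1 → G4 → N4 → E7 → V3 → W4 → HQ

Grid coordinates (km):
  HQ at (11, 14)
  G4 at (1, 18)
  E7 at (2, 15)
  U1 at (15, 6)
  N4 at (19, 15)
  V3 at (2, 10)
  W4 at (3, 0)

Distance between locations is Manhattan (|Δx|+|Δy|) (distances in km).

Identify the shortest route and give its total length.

114 km — Option B is the shortest.

Option A: 14 + 20 + 16 + 22 + 13 + 22 + 13 = 120
Option B: 12 + 26 + 21 + 17 + 5 + 11 + 22 = 114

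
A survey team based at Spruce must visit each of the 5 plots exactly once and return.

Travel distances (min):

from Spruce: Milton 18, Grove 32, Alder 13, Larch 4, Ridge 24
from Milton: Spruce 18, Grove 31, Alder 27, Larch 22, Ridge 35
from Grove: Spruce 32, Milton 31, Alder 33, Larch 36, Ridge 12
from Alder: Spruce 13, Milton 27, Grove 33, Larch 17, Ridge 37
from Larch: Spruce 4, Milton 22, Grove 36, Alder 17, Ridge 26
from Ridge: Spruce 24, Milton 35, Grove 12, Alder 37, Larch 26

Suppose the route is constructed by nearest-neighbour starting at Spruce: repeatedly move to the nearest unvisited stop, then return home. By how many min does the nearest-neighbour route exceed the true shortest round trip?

Excess over optimum: 2 min.

From Spruce: Larch=4, Alder=13, Milton=18, Ridge=24, Grove=32 → choose Larch (4).
From Larch: Alder=17, Milton=22, Ridge=26, Grove=36 → choose Alder (17).
From Alder: Milton=27, Grove=33, Ridge=37 → choose Milton (27).
From Milton: Grove=31, Ridge=35 → choose Grove (31).
From Grove: Ridge=12 → choose Ridge (12).
NN route Spruce → Larch → Alder → Milton → Grove → Ridge → Spruce costs 115.
Optimal: Spruce → Alder → Milton → Grove → Ridge → Larch → Spruce costs 113 (by enumerating all 60 distinct tours).
Excess = 115 − 113 = 2.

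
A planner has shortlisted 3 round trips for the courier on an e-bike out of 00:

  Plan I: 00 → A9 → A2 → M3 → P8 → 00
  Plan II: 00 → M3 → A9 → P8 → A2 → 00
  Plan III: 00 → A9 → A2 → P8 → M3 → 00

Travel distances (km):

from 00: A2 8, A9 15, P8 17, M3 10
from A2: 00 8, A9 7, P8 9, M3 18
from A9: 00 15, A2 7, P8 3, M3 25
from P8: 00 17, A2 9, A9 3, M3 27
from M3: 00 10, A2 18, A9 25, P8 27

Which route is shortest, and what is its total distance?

55 km — Plan II is the shortest.

Plan I: 15 + 7 + 18 + 27 + 17 = 84
Plan II: 10 + 25 + 3 + 9 + 8 = 55
Plan III: 15 + 7 + 9 + 27 + 10 = 68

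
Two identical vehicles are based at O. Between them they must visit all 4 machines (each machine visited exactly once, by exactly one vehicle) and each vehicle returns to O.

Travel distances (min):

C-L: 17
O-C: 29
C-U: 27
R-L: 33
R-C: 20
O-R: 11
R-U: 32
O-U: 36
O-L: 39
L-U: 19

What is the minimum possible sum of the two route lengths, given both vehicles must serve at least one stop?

Minimum combined distance: 123 min.

Try each way of splitting the stops between the two vehicles (each non-empty) and, for each split, find the best tour for each vehicle:
  {R} + {C, L, U}: 22 + 101 = 123
  {C} + {R, L, U}: 58 + 99 = 157
  {R, C} + {L, U}: 60 + 94 = 154
  {L} + {R, C, U}: 78 + 94 = 172
  {R, L} + {C, U}: 83 + 92 = 175
  {C, L} + {R, U}: 85 + 79 = 164
  … (7 splits in total)
Best: vehicle 1 O → R → O = 22; vehicle 2 O → C → L → U → O = 101; combined 123.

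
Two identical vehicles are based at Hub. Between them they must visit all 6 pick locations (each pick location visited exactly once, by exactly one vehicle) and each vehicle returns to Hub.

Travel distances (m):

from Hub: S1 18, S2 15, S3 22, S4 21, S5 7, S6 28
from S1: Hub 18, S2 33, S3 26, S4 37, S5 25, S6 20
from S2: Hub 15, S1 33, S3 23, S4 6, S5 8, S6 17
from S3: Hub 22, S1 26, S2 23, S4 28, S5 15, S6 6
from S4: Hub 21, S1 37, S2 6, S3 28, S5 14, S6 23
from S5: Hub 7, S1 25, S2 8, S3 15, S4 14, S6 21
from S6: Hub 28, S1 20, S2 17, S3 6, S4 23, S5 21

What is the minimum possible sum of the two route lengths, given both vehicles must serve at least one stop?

There are 2^5 − 1 = 31 ways to divide the 6 stops into two non-empty groups. For each, the best each vehicle can do is its own shortest tour through its group:
  {S1} + {S2, S3, S4, S5, S6}: 36 + 72 = 108
  {S2} + {S1, S3, S4, S5, S6}: 30 + 93 = 123
  {S1, S2} + {S3, S4, S5, S6}: 66 + 72 = 138
  {S3} + {S1, S2, S4, S5, S6}: 44 + 82 = 126
  {S1, S3} + {S2, S4, S5, S6}: 66 + 72 = 138
  {S2, S3} + {S1, S4, S5, S6}: 60 + 82 = 142
  … (31 splits in total)
  {S5} + {S1, S2, S3, S4, S6}: 14 + 93 = 107  ← best
Best: vehicle 1 Hub → S5 → Hub = 14; vehicle 2 Hub → S1 → S6 → S3 → S4 → S2 → Hub = 93; combined 107.

Minimum combined distance: 107 m.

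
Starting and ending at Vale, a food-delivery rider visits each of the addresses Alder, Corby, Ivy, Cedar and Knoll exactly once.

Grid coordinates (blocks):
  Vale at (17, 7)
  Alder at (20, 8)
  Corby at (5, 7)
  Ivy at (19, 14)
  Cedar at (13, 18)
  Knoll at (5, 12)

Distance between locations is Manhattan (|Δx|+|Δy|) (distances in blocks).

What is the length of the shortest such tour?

Vale → Alder → Corby → Ivy → Cedar → Knoll → Vale: 4+16+21+10+14+17 = 82
Vale → Alder → Corby → Ivy → Knoll → Cedar → Vale: 4+16+21+16+14+15 = 86
Vale → Alder → Corby → Cedar → Ivy → Knoll → Vale: 4+16+19+10+16+17 = 82
Vale → Alder → Corby → Cedar → Knoll → Ivy → Vale: 4+16+19+14+16+9 = 78
Vale → Alder → Corby → Knoll → Ivy → Cedar → Vale: 4+16+5+16+10+15 = 66
Vale → Alder → Corby → Knoll → Cedar → Ivy → Vale: 4+16+5+14+10+9 = 58
Vale → Alder → Ivy → Corby → Cedar → Knoll → Vale: 4+7+21+19+14+17 = 82
Vale → Alder → Ivy → Corby → Knoll → Cedar → Vale: 4+7+21+5+14+15 = 66
Vale → Alder → Ivy → Cedar → Corby → Knoll → Vale: 4+7+10+19+5+17 = 62
Vale → Alder → Ivy → Cedar → Knoll → Corby → Vale: 4+7+10+14+5+12 = 52
Vale → Alder → Ivy → Knoll → Corby → Cedar → Vale: 4+7+16+5+19+15 = 66
Vale → Alder → Ivy → Knoll → Cedar → Corby → Vale: 4+7+16+14+19+12 = 72
Vale → Alder → Cedar → Corby → Ivy → Knoll → Vale: 4+17+19+21+16+17 = 94
Vale → Alder → Cedar → Corby → Knoll → Ivy → Vale: 4+17+19+5+16+9 = 70
… (46 more)
The minimum is 52.
One optimal route: Vale → Alder → Ivy → Cedar → Knoll → Corby → Vale (or its reverse).

Shortest round trip = 52 blocks.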